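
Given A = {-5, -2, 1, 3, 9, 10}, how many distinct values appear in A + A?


A + A = {a + a' : a, a' ∈ A}; |A| = 6.
General bounds: 2|A| - 1 ≤ |A + A| ≤ |A|(|A|+1)/2, i.e. 11 ≤ |A + A| ≤ 21.
Lower bound 2|A|-1 is attained iff A is an arithmetic progression.
Enumerate sums a + a' for a ≤ a' (symmetric, so this suffices):
a = -5: -5+-5=-10, -5+-2=-7, -5+1=-4, -5+3=-2, -5+9=4, -5+10=5
a = -2: -2+-2=-4, -2+1=-1, -2+3=1, -2+9=7, -2+10=8
a = 1: 1+1=2, 1+3=4, 1+9=10, 1+10=11
a = 3: 3+3=6, 3+9=12, 3+10=13
a = 9: 9+9=18, 9+10=19
a = 10: 10+10=20
Distinct sums: {-10, -7, -4, -2, -1, 1, 2, 4, 5, 6, 7, 8, 10, 11, 12, 13, 18, 19, 20}
|A + A| = 19

|A + A| = 19


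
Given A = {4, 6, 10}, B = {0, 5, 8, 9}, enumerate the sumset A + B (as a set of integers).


A + B = {a + b : a ∈ A, b ∈ B}.
Enumerate all |A|·|B| = 3·4 = 12 pairs (a, b) and collect distinct sums.
a = 4: 4+0=4, 4+5=9, 4+8=12, 4+9=13
a = 6: 6+0=6, 6+5=11, 6+8=14, 6+9=15
a = 10: 10+0=10, 10+5=15, 10+8=18, 10+9=19
Collecting distinct sums: A + B = {4, 6, 9, 10, 11, 12, 13, 14, 15, 18, 19}
|A + B| = 11

A + B = {4, 6, 9, 10, 11, 12, 13, 14, 15, 18, 19}


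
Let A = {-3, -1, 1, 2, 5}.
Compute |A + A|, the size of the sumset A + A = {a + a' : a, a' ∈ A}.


A + A = {a + a' : a, a' ∈ A}; |A| = 5.
General bounds: 2|A| - 1 ≤ |A + A| ≤ |A|(|A|+1)/2, i.e. 9 ≤ |A + A| ≤ 15.
Lower bound 2|A|-1 is attained iff A is an arithmetic progression.
Enumerate sums a + a' for a ≤ a' (symmetric, so this suffices):
a = -3: -3+-3=-6, -3+-1=-4, -3+1=-2, -3+2=-1, -3+5=2
a = -1: -1+-1=-2, -1+1=0, -1+2=1, -1+5=4
a = 1: 1+1=2, 1+2=3, 1+5=6
a = 2: 2+2=4, 2+5=7
a = 5: 5+5=10
Distinct sums: {-6, -4, -2, -1, 0, 1, 2, 3, 4, 6, 7, 10}
|A + A| = 12

|A + A| = 12


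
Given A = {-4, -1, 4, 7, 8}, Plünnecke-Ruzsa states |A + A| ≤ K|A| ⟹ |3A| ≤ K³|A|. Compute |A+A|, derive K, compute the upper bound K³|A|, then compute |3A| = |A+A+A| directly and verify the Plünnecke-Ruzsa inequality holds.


|A| = 5.
Step 1: Compute A + A by enumerating all 25 pairs.
A + A = {-8, -5, -2, 0, 3, 4, 6, 7, 8, 11, 12, 14, 15, 16}, so |A + A| = 14.
Step 2: Doubling constant K = |A + A|/|A| = 14/5 = 14/5 ≈ 2.8000.
Step 3: Plünnecke-Ruzsa gives |3A| ≤ K³·|A| = (2.8000)³ · 5 ≈ 109.7600.
Step 4: Compute 3A = A + A + A directly by enumerating all triples (a,b,c) ∈ A³; |3A| = 28.
Step 5: Check 28 ≤ 109.7600? Yes ✓.

K = 14/5, Plünnecke-Ruzsa bound K³|A| ≈ 109.7600, |3A| = 28, inequality holds.


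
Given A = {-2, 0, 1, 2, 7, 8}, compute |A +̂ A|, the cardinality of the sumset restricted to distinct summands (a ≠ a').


Restricted sumset: A +̂ A = {a + a' : a ∈ A, a' ∈ A, a ≠ a'}.
Equivalently, take A + A and drop any sum 2a that is achievable ONLY as a + a for a ∈ A (i.e. sums representable only with equal summands).
Enumerate pairs (a, a') with a < a' (symmetric, so each unordered pair gives one sum; this covers all a ≠ a'):
  -2 + 0 = -2
  -2 + 1 = -1
  -2 + 2 = 0
  -2 + 7 = 5
  -2 + 8 = 6
  0 + 1 = 1
  0 + 2 = 2
  0 + 7 = 7
  0 + 8 = 8
  1 + 2 = 3
  1 + 7 = 8
  1 + 8 = 9
  2 + 7 = 9
  2 + 8 = 10
  7 + 8 = 15
Collected distinct sums: {-2, -1, 0, 1, 2, 3, 5, 6, 7, 8, 9, 10, 15}
|A +̂ A| = 13
(Reference bound: |A +̂ A| ≥ 2|A| - 3 for |A| ≥ 2, with |A| = 6 giving ≥ 9.)

|A +̂ A| = 13


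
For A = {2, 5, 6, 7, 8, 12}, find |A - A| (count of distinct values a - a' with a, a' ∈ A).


A - A = {a - a' : a, a' ∈ A}; |A| = 6.
Bounds: 2|A|-1 ≤ |A - A| ≤ |A|² - |A| + 1, i.e. 11 ≤ |A - A| ≤ 31.
Note: 0 ∈ A - A always (from a - a). The set is symmetric: if d ∈ A - A then -d ∈ A - A.
Enumerate nonzero differences d = a - a' with a > a' (then include -d):
Positive differences: {1, 2, 3, 4, 5, 6, 7, 10}
Full difference set: {0} ∪ (positive diffs) ∪ (negative diffs).
|A - A| = 1 + 2·8 = 17 (matches direct enumeration: 17).

|A - A| = 17


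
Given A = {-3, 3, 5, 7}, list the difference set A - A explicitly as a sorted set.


A - A = {a - a' : a, a' ∈ A}.
Compute a - a' for each ordered pair (a, a'):
a = -3: -3--3=0, -3-3=-6, -3-5=-8, -3-7=-10
a = 3: 3--3=6, 3-3=0, 3-5=-2, 3-7=-4
a = 5: 5--3=8, 5-3=2, 5-5=0, 5-7=-2
a = 7: 7--3=10, 7-3=4, 7-5=2, 7-7=0
Collecting distinct values (and noting 0 appears from a-a):
A - A = {-10, -8, -6, -4, -2, 0, 2, 4, 6, 8, 10}
|A - A| = 11

A - A = {-10, -8, -6, -4, -2, 0, 2, 4, 6, 8, 10}


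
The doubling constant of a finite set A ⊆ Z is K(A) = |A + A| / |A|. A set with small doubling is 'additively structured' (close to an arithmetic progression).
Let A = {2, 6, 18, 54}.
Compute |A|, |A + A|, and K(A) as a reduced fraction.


|A| = 4.
Compute A + A by enumerating all 16 pairs.
A + A = {4, 8, 12, 20, 24, 36, 56, 60, 72, 108}, so |A + A| = 10.
K = |A + A| / |A| = 10/4 = 5/2 ≈ 2.5000.
Reference: AP of size 4 gives K = 7/4 ≈ 1.7500; a fully generic set of size 4 gives K ≈ 2.5000.

|A| = 4, |A + A| = 10, K = 10/4 = 5/2.


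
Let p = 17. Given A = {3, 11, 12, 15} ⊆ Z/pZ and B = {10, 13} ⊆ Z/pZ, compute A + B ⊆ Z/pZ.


Work in Z/17Z: reduce every sum a + b modulo 17.
Enumerate all 8 pairs:
a = 3: 3+10=13, 3+13=16
a = 11: 11+10=4, 11+13=7
a = 12: 12+10=5, 12+13=8
a = 15: 15+10=8, 15+13=11
Distinct residues collected: {4, 5, 7, 8, 11, 13, 16}
|A + B| = 7 (out of 17 total residues).

A + B = {4, 5, 7, 8, 11, 13, 16}


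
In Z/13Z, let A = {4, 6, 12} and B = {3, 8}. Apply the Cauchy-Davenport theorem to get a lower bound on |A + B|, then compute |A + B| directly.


Cauchy-Davenport: |A + B| ≥ min(p, |A| + |B| - 1) for A, B nonempty in Z/pZ.
|A| = 3, |B| = 2, p = 13.
CD lower bound = min(13, 3 + 2 - 1) = min(13, 4) = 4.
Compute A + B mod 13 directly:
a = 4: 4+3=7, 4+8=12
a = 6: 6+3=9, 6+8=1
a = 12: 12+3=2, 12+8=7
A + B = {1, 2, 7, 9, 12}, so |A + B| = 5.
Verify: 5 ≥ 4? Yes ✓.

CD lower bound = 4, actual |A + B| = 5.


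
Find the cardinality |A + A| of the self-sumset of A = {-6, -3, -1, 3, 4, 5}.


A + A = {a + a' : a, a' ∈ A}; |A| = 6.
General bounds: 2|A| - 1 ≤ |A + A| ≤ |A|(|A|+1)/2, i.e. 11 ≤ |A + A| ≤ 21.
Lower bound 2|A|-1 is attained iff A is an arithmetic progression.
Enumerate sums a + a' for a ≤ a' (symmetric, so this suffices):
a = -6: -6+-6=-12, -6+-3=-9, -6+-1=-7, -6+3=-3, -6+4=-2, -6+5=-1
a = -3: -3+-3=-6, -3+-1=-4, -3+3=0, -3+4=1, -3+5=2
a = -1: -1+-1=-2, -1+3=2, -1+4=3, -1+5=4
a = 3: 3+3=6, 3+4=7, 3+5=8
a = 4: 4+4=8, 4+5=9
a = 5: 5+5=10
Distinct sums: {-12, -9, -7, -6, -4, -3, -2, -1, 0, 1, 2, 3, 4, 6, 7, 8, 9, 10}
|A + A| = 18

|A + A| = 18


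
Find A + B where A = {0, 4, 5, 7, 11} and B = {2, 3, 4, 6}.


A + B = {a + b : a ∈ A, b ∈ B}.
Enumerate all |A|·|B| = 5·4 = 20 pairs (a, b) and collect distinct sums.
a = 0: 0+2=2, 0+3=3, 0+4=4, 0+6=6
a = 4: 4+2=6, 4+3=7, 4+4=8, 4+6=10
a = 5: 5+2=7, 5+3=8, 5+4=9, 5+6=11
a = 7: 7+2=9, 7+3=10, 7+4=11, 7+6=13
a = 11: 11+2=13, 11+3=14, 11+4=15, 11+6=17
Collecting distinct sums: A + B = {2, 3, 4, 6, 7, 8, 9, 10, 11, 13, 14, 15, 17}
|A + B| = 13

A + B = {2, 3, 4, 6, 7, 8, 9, 10, 11, 13, 14, 15, 17}


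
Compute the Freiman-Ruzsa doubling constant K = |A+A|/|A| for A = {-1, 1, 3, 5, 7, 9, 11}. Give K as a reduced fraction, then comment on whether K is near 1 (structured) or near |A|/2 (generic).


|A| = 7.
Compute A + A by enumerating all 49 pairs.
A + A = {-2, 0, 2, 4, 6, 8, 10, 12, 14, 16, 18, 20, 22}, so |A + A| = 13.
K = |A + A| / |A| = 13/7 (already in lowest terms) ≈ 1.8571.
Reference: AP of size 7 gives K = 13/7 ≈ 1.8571; a fully generic set of size 7 gives K ≈ 4.0000.

|A| = 7, |A + A| = 13, K = 13/7.


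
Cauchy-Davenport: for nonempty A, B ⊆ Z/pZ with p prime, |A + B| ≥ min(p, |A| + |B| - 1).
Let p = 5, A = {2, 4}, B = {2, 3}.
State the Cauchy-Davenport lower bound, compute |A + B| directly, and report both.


Cauchy-Davenport: |A + B| ≥ min(p, |A| + |B| - 1) for A, B nonempty in Z/pZ.
|A| = 2, |B| = 2, p = 5.
CD lower bound = min(5, 2 + 2 - 1) = min(5, 3) = 3.
Compute A + B mod 5 directly:
a = 2: 2+2=4, 2+3=0
a = 4: 4+2=1, 4+3=2
A + B = {0, 1, 2, 4}, so |A + B| = 4.
Verify: 4 ≥ 3? Yes ✓.

CD lower bound = 3, actual |A + B| = 4.


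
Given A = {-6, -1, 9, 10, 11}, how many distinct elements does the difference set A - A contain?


A - A = {a - a' : a, a' ∈ A}; |A| = 5.
Bounds: 2|A|-1 ≤ |A - A| ≤ |A|² - |A| + 1, i.e. 9 ≤ |A - A| ≤ 21.
Note: 0 ∈ A - A always (from a - a). The set is symmetric: if d ∈ A - A then -d ∈ A - A.
Enumerate nonzero differences d = a - a' with a > a' (then include -d):
Positive differences: {1, 2, 5, 10, 11, 12, 15, 16, 17}
Full difference set: {0} ∪ (positive diffs) ∪ (negative diffs).
|A - A| = 1 + 2·9 = 19 (matches direct enumeration: 19).

|A - A| = 19


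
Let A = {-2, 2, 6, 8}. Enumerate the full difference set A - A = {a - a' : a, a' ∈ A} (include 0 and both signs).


A - A = {a - a' : a, a' ∈ A}.
Compute a - a' for each ordered pair (a, a'):
a = -2: -2--2=0, -2-2=-4, -2-6=-8, -2-8=-10
a = 2: 2--2=4, 2-2=0, 2-6=-4, 2-8=-6
a = 6: 6--2=8, 6-2=4, 6-6=0, 6-8=-2
a = 8: 8--2=10, 8-2=6, 8-6=2, 8-8=0
Collecting distinct values (and noting 0 appears from a-a):
A - A = {-10, -8, -6, -4, -2, 0, 2, 4, 6, 8, 10}
|A - A| = 11

A - A = {-10, -8, -6, -4, -2, 0, 2, 4, 6, 8, 10}


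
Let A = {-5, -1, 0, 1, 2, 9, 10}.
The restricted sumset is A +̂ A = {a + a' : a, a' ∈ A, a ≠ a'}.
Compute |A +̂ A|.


Restricted sumset: A +̂ A = {a + a' : a ∈ A, a' ∈ A, a ≠ a'}.
Equivalently, take A + A and drop any sum 2a that is achievable ONLY as a + a for a ∈ A (i.e. sums representable only with equal summands).
Enumerate pairs (a, a') with a < a' (symmetric, so each unordered pair gives one sum; this covers all a ≠ a'):
  -5 + -1 = -6
  -5 + 0 = -5
  -5 + 1 = -4
  -5 + 2 = -3
  -5 + 9 = 4
  -5 + 10 = 5
  -1 + 0 = -1
  -1 + 1 = 0
  -1 + 2 = 1
  -1 + 9 = 8
  -1 + 10 = 9
  0 + 1 = 1
  0 + 2 = 2
  0 + 9 = 9
  0 + 10 = 10
  1 + 2 = 3
  1 + 9 = 10
  1 + 10 = 11
  2 + 9 = 11
  2 + 10 = 12
  9 + 10 = 19
Collected distinct sums: {-6, -5, -4, -3, -1, 0, 1, 2, 3, 4, 5, 8, 9, 10, 11, 12, 19}
|A +̂ A| = 17
(Reference bound: |A +̂ A| ≥ 2|A| - 3 for |A| ≥ 2, with |A| = 7 giving ≥ 11.)

|A +̂ A| = 17


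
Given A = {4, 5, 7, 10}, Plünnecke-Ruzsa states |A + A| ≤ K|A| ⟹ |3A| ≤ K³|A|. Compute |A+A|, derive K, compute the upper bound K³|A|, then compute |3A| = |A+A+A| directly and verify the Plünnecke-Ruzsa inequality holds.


|A| = 4.
Step 1: Compute A + A by enumerating all 16 pairs.
A + A = {8, 9, 10, 11, 12, 14, 15, 17, 20}, so |A + A| = 9.
Step 2: Doubling constant K = |A + A|/|A| = 9/4 = 9/4 ≈ 2.2500.
Step 3: Plünnecke-Ruzsa gives |3A| ≤ K³·|A| = (2.2500)³ · 4 ≈ 45.5625.
Step 4: Compute 3A = A + A + A directly by enumerating all triples (a,b,c) ∈ A³; |3A| = 15.
Step 5: Check 15 ≤ 45.5625? Yes ✓.

K = 9/4, Plünnecke-Ruzsa bound K³|A| ≈ 45.5625, |3A| = 15, inequality holds.


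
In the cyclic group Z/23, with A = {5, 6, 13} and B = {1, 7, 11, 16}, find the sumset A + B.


Work in Z/23Z: reduce every sum a + b modulo 23.
Enumerate all 12 pairs:
a = 5: 5+1=6, 5+7=12, 5+11=16, 5+16=21
a = 6: 6+1=7, 6+7=13, 6+11=17, 6+16=22
a = 13: 13+1=14, 13+7=20, 13+11=1, 13+16=6
Distinct residues collected: {1, 6, 7, 12, 13, 14, 16, 17, 20, 21, 22}
|A + B| = 11 (out of 23 total residues).

A + B = {1, 6, 7, 12, 13, 14, 16, 17, 20, 21, 22}


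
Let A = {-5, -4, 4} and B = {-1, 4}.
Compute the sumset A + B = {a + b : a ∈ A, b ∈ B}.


A + B = {a + b : a ∈ A, b ∈ B}.
Enumerate all |A|·|B| = 3·2 = 6 pairs (a, b) and collect distinct sums.
a = -5: -5+-1=-6, -5+4=-1
a = -4: -4+-1=-5, -4+4=0
a = 4: 4+-1=3, 4+4=8
Collecting distinct sums: A + B = {-6, -5, -1, 0, 3, 8}
|A + B| = 6

A + B = {-6, -5, -1, 0, 3, 8}


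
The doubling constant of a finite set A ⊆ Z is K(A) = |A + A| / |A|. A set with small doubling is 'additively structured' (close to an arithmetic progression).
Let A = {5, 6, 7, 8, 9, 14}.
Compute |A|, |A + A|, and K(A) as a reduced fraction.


|A| = 6.
Compute A + A by enumerating all 36 pairs.
A + A = {10, 11, 12, 13, 14, 15, 16, 17, 18, 19, 20, 21, 22, 23, 28}, so |A + A| = 15.
K = |A + A| / |A| = 15/6 = 5/2 ≈ 2.5000.
Reference: AP of size 6 gives K = 11/6 ≈ 1.8333; a fully generic set of size 6 gives K ≈ 3.5000.

|A| = 6, |A + A| = 15, K = 15/6 = 5/2.


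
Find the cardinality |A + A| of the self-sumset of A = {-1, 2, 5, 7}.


A + A = {a + a' : a, a' ∈ A}; |A| = 4.
General bounds: 2|A| - 1 ≤ |A + A| ≤ |A|(|A|+1)/2, i.e. 7 ≤ |A + A| ≤ 10.
Lower bound 2|A|-1 is attained iff A is an arithmetic progression.
Enumerate sums a + a' for a ≤ a' (symmetric, so this suffices):
a = -1: -1+-1=-2, -1+2=1, -1+5=4, -1+7=6
a = 2: 2+2=4, 2+5=7, 2+7=9
a = 5: 5+5=10, 5+7=12
a = 7: 7+7=14
Distinct sums: {-2, 1, 4, 6, 7, 9, 10, 12, 14}
|A + A| = 9

|A + A| = 9


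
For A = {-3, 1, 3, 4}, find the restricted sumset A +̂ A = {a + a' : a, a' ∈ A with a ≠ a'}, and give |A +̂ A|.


Restricted sumset: A +̂ A = {a + a' : a ∈ A, a' ∈ A, a ≠ a'}.
Equivalently, take A + A and drop any sum 2a that is achievable ONLY as a + a for a ∈ A (i.e. sums representable only with equal summands).
Enumerate pairs (a, a') with a < a' (symmetric, so each unordered pair gives one sum; this covers all a ≠ a'):
  -3 + 1 = -2
  -3 + 3 = 0
  -3 + 4 = 1
  1 + 3 = 4
  1 + 4 = 5
  3 + 4 = 7
Collected distinct sums: {-2, 0, 1, 4, 5, 7}
|A +̂ A| = 6
(Reference bound: |A +̂ A| ≥ 2|A| - 3 for |A| ≥ 2, with |A| = 4 giving ≥ 5.)

|A +̂ A| = 6


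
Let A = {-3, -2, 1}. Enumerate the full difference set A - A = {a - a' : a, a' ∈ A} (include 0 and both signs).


A - A = {a - a' : a, a' ∈ A}.
Compute a - a' for each ordered pair (a, a'):
a = -3: -3--3=0, -3--2=-1, -3-1=-4
a = -2: -2--3=1, -2--2=0, -2-1=-3
a = 1: 1--3=4, 1--2=3, 1-1=0
Collecting distinct values (and noting 0 appears from a-a):
A - A = {-4, -3, -1, 0, 1, 3, 4}
|A - A| = 7

A - A = {-4, -3, -1, 0, 1, 3, 4}


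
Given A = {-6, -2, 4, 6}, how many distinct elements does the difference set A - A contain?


A - A = {a - a' : a, a' ∈ A}; |A| = 4.
Bounds: 2|A|-1 ≤ |A - A| ≤ |A|² - |A| + 1, i.e. 7 ≤ |A - A| ≤ 13.
Note: 0 ∈ A - A always (from a - a). The set is symmetric: if d ∈ A - A then -d ∈ A - A.
Enumerate nonzero differences d = a - a' with a > a' (then include -d):
Positive differences: {2, 4, 6, 8, 10, 12}
Full difference set: {0} ∪ (positive diffs) ∪ (negative diffs).
|A - A| = 1 + 2·6 = 13 (matches direct enumeration: 13).

|A - A| = 13


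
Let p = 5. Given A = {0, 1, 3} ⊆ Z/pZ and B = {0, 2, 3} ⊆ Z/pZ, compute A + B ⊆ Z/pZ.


Work in Z/5Z: reduce every sum a + b modulo 5.
Enumerate all 9 pairs:
a = 0: 0+0=0, 0+2=2, 0+3=3
a = 1: 1+0=1, 1+2=3, 1+3=4
a = 3: 3+0=3, 3+2=0, 3+3=1
Distinct residues collected: {0, 1, 2, 3, 4}
|A + B| = 5 (out of 5 total residues).

A + B = {0, 1, 2, 3, 4}


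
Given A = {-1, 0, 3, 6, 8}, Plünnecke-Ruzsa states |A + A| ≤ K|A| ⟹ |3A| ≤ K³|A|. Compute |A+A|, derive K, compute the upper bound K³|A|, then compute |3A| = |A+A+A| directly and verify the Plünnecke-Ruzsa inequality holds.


|A| = 5.
Step 1: Compute A + A by enumerating all 25 pairs.
A + A = {-2, -1, 0, 2, 3, 5, 6, 7, 8, 9, 11, 12, 14, 16}, so |A + A| = 14.
Step 2: Doubling constant K = |A + A|/|A| = 14/5 = 14/5 ≈ 2.8000.
Step 3: Plünnecke-Ruzsa gives |3A| ≤ K³·|A| = (2.8000)³ · 5 ≈ 109.7600.
Step 4: Compute 3A = A + A + A directly by enumerating all triples (a,b,c) ∈ A³; |3A| = 26.
Step 5: Check 26 ≤ 109.7600? Yes ✓.

K = 14/5, Plünnecke-Ruzsa bound K³|A| ≈ 109.7600, |3A| = 26, inequality holds.


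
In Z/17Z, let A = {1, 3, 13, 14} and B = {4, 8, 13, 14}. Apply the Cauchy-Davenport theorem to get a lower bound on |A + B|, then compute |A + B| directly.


Cauchy-Davenport: |A + B| ≥ min(p, |A| + |B| - 1) for A, B nonempty in Z/pZ.
|A| = 4, |B| = 4, p = 17.
CD lower bound = min(17, 4 + 4 - 1) = min(17, 7) = 7.
Compute A + B mod 17 directly:
a = 1: 1+4=5, 1+8=9, 1+13=14, 1+14=15
a = 3: 3+4=7, 3+8=11, 3+13=16, 3+14=0
a = 13: 13+4=0, 13+8=4, 13+13=9, 13+14=10
a = 14: 14+4=1, 14+8=5, 14+13=10, 14+14=11
A + B = {0, 1, 4, 5, 7, 9, 10, 11, 14, 15, 16}, so |A + B| = 11.
Verify: 11 ≥ 7? Yes ✓.

CD lower bound = 7, actual |A + B| = 11.


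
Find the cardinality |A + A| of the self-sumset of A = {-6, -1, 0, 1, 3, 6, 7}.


A + A = {a + a' : a, a' ∈ A}; |A| = 7.
General bounds: 2|A| - 1 ≤ |A + A| ≤ |A|(|A|+1)/2, i.e. 13 ≤ |A + A| ≤ 28.
Lower bound 2|A|-1 is attained iff A is an arithmetic progression.
Enumerate sums a + a' for a ≤ a' (symmetric, so this suffices):
a = -6: -6+-6=-12, -6+-1=-7, -6+0=-6, -6+1=-5, -6+3=-3, -6+6=0, -6+7=1
a = -1: -1+-1=-2, -1+0=-1, -1+1=0, -1+3=2, -1+6=5, -1+7=6
a = 0: 0+0=0, 0+1=1, 0+3=3, 0+6=6, 0+7=7
a = 1: 1+1=2, 1+3=4, 1+6=7, 1+7=8
a = 3: 3+3=6, 3+6=9, 3+7=10
a = 6: 6+6=12, 6+7=13
a = 7: 7+7=14
Distinct sums: {-12, -7, -6, -5, -3, -2, -1, 0, 1, 2, 3, 4, 5, 6, 7, 8, 9, 10, 12, 13, 14}
|A + A| = 21

|A + A| = 21


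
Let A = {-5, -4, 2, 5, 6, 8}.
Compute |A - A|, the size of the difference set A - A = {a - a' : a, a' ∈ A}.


A - A = {a - a' : a, a' ∈ A}; |A| = 6.
Bounds: 2|A|-1 ≤ |A - A| ≤ |A|² - |A| + 1, i.e. 11 ≤ |A - A| ≤ 31.
Note: 0 ∈ A - A always (from a - a). The set is symmetric: if d ∈ A - A then -d ∈ A - A.
Enumerate nonzero differences d = a - a' with a > a' (then include -d):
Positive differences: {1, 2, 3, 4, 6, 7, 9, 10, 11, 12, 13}
Full difference set: {0} ∪ (positive diffs) ∪ (negative diffs).
|A - A| = 1 + 2·11 = 23 (matches direct enumeration: 23).

|A - A| = 23


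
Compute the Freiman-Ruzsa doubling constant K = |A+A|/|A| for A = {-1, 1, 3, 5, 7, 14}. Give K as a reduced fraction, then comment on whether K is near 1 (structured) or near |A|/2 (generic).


|A| = 6.
Compute A + A by enumerating all 36 pairs.
A + A = {-2, 0, 2, 4, 6, 8, 10, 12, 13, 14, 15, 17, 19, 21, 28}, so |A + A| = 15.
K = |A + A| / |A| = 15/6 = 5/2 ≈ 2.5000.
Reference: AP of size 6 gives K = 11/6 ≈ 1.8333; a fully generic set of size 6 gives K ≈ 3.5000.

|A| = 6, |A + A| = 15, K = 15/6 = 5/2.


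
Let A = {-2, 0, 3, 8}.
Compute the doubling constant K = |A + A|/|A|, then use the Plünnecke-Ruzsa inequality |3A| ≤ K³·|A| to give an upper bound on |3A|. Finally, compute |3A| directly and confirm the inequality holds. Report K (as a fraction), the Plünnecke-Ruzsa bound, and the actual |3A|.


|A| = 4.
Step 1: Compute A + A by enumerating all 16 pairs.
A + A = {-4, -2, 0, 1, 3, 6, 8, 11, 16}, so |A + A| = 9.
Step 2: Doubling constant K = |A + A|/|A| = 9/4 = 9/4 ≈ 2.2500.
Step 3: Plünnecke-Ruzsa gives |3A| ≤ K³·|A| = (2.2500)³ · 4 ≈ 45.5625.
Step 4: Compute 3A = A + A + A directly by enumerating all triples (a,b,c) ∈ A³; |3A| = 16.
Step 5: Check 16 ≤ 45.5625? Yes ✓.

K = 9/4, Plünnecke-Ruzsa bound K³|A| ≈ 45.5625, |3A| = 16, inequality holds.


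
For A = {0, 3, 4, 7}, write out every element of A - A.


A - A = {a - a' : a, a' ∈ A}.
Compute a - a' for each ordered pair (a, a'):
a = 0: 0-0=0, 0-3=-3, 0-4=-4, 0-7=-7
a = 3: 3-0=3, 3-3=0, 3-4=-1, 3-7=-4
a = 4: 4-0=4, 4-3=1, 4-4=0, 4-7=-3
a = 7: 7-0=7, 7-3=4, 7-4=3, 7-7=0
Collecting distinct values (and noting 0 appears from a-a):
A - A = {-7, -4, -3, -1, 0, 1, 3, 4, 7}
|A - A| = 9

A - A = {-7, -4, -3, -1, 0, 1, 3, 4, 7}


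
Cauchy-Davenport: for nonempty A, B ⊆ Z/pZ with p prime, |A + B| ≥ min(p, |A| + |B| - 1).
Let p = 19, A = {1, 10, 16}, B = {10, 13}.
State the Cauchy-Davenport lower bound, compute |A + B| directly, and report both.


Cauchy-Davenport: |A + B| ≥ min(p, |A| + |B| - 1) for A, B nonempty in Z/pZ.
|A| = 3, |B| = 2, p = 19.
CD lower bound = min(19, 3 + 2 - 1) = min(19, 4) = 4.
Compute A + B mod 19 directly:
a = 1: 1+10=11, 1+13=14
a = 10: 10+10=1, 10+13=4
a = 16: 16+10=7, 16+13=10
A + B = {1, 4, 7, 10, 11, 14}, so |A + B| = 6.
Verify: 6 ≥ 4? Yes ✓.

CD lower bound = 4, actual |A + B| = 6.


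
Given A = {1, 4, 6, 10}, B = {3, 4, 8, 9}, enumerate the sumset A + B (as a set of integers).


A + B = {a + b : a ∈ A, b ∈ B}.
Enumerate all |A|·|B| = 4·4 = 16 pairs (a, b) and collect distinct sums.
a = 1: 1+3=4, 1+4=5, 1+8=9, 1+9=10
a = 4: 4+3=7, 4+4=8, 4+8=12, 4+9=13
a = 6: 6+3=9, 6+4=10, 6+8=14, 6+9=15
a = 10: 10+3=13, 10+4=14, 10+8=18, 10+9=19
Collecting distinct sums: A + B = {4, 5, 7, 8, 9, 10, 12, 13, 14, 15, 18, 19}
|A + B| = 12

A + B = {4, 5, 7, 8, 9, 10, 12, 13, 14, 15, 18, 19}


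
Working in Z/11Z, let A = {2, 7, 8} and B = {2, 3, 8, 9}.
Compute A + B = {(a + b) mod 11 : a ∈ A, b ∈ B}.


Work in Z/11Z: reduce every sum a + b modulo 11.
Enumerate all 12 pairs:
a = 2: 2+2=4, 2+3=5, 2+8=10, 2+9=0
a = 7: 7+2=9, 7+3=10, 7+8=4, 7+9=5
a = 8: 8+2=10, 8+3=0, 8+8=5, 8+9=6
Distinct residues collected: {0, 4, 5, 6, 9, 10}
|A + B| = 6 (out of 11 total residues).

A + B = {0, 4, 5, 6, 9, 10}


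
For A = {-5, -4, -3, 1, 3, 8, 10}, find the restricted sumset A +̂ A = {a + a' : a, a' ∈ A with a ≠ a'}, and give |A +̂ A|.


Restricted sumset: A +̂ A = {a + a' : a ∈ A, a' ∈ A, a ≠ a'}.
Equivalently, take A + A and drop any sum 2a that is achievable ONLY as a + a for a ∈ A (i.e. sums representable only with equal summands).
Enumerate pairs (a, a') with a < a' (symmetric, so each unordered pair gives one sum; this covers all a ≠ a'):
  -5 + -4 = -9
  -5 + -3 = -8
  -5 + 1 = -4
  -5 + 3 = -2
  -5 + 8 = 3
  -5 + 10 = 5
  -4 + -3 = -7
  -4 + 1 = -3
  -4 + 3 = -1
  -4 + 8 = 4
  -4 + 10 = 6
  -3 + 1 = -2
  -3 + 3 = 0
  -3 + 8 = 5
  -3 + 10 = 7
  1 + 3 = 4
  1 + 8 = 9
  1 + 10 = 11
  3 + 8 = 11
  3 + 10 = 13
  8 + 10 = 18
Collected distinct sums: {-9, -8, -7, -4, -3, -2, -1, 0, 3, 4, 5, 6, 7, 9, 11, 13, 18}
|A +̂ A| = 17
(Reference bound: |A +̂ A| ≥ 2|A| - 3 for |A| ≥ 2, with |A| = 7 giving ≥ 11.)

|A +̂ A| = 17


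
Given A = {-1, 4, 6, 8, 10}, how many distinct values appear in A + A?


A + A = {a + a' : a, a' ∈ A}; |A| = 5.
General bounds: 2|A| - 1 ≤ |A + A| ≤ |A|(|A|+1)/2, i.e. 9 ≤ |A + A| ≤ 15.
Lower bound 2|A|-1 is attained iff A is an arithmetic progression.
Enumerate sums a + a' for a ≤ a' (symmetric, so this suffices):
a = -1: -1+-1=-2, -1+4=3, -1+6=5, -1+8=7, -1+10=9
a = 4: 4+4=8, 4+6=10, 4+8=12, 4+10=14
a = 6: 6+6=12, 6+8=14, 6+10=16
a = 8: 8+8=16, 8+10=18
a = 10: 10+10=20
Distinct sums: {-2, 3, 5, 7, 8, 9, 10, 12, 14, 16, 18, 20}
|A + A| = 12

|A + A| = 12


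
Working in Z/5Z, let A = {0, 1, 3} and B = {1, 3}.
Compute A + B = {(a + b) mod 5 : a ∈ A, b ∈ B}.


Work in Z/5Z: reduce every sum a + b modulo 5.
Enumerate all 6 pairs:
a = 0: 0+1=1, 0+3=3
a = 1: 1+1=2, 1+3=4
a = 3: 3+1=4, 3+3=1
Distinct residues collected: {1, 2, 3, 4}
|A + B| = 4 (out of 5 total residues).

A + B = {1, 2, 3, 4}


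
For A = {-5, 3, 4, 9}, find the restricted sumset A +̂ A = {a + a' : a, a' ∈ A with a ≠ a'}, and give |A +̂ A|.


Restricted sumset: A +̂ A = {a + a' : a ∈ A, a' ∈ A, a ≠ a'}.
Equivalently, take A + A and drop any sum 2a that is achievable ONLY as a + a for a ∈ A (i.e. sums representable only with equal summands).
Enumerate pairs (a, a') with a < a' (symmetric, so each unordered pair gives one sum; this covers all a ≠ a'):
  -5 + 3 = -2
  -5 + 4 = -1
  -5 + 9 = 4
  3 + 4 = 7
  3 + 9 = 12
  4 + 9 = 13
Collected distinct sums: {-2, -1, 4, 7, 12, 13}
|A +̂ A| = 6
(Reference bound: |A +̂ A| ≥ 2|A| - 3 for |A| ≥ 2, with |A| = 4 giving ≥ 5.)

|A +̂ A| = 6


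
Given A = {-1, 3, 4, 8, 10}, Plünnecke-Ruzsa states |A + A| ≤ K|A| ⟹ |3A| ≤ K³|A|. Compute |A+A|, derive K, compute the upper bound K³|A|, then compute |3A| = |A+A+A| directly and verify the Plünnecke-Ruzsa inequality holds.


|A| = 5.
Step 1: Compute A + A by enumerating all 25 pairs.
A + A = {-2, 2, 3, 6, 7, 8, 9, 11, 12, 13, 14, 16, 18, 20}, so |A + A| = 14.
Step 2: Doubling constant K = |A + A|/|A| = 14/5 = 14/5 ≈ 2.8000.
Step 3: Plünnecke-Ruzsa gives |3A| ≤ K³·|A| = (2.8000)³ · 5 ≈ 109.7600.
Step 4: Compute 3A = A + A + A directly by enumerating all triples (a,b,c) ∈ A³; |3A| = 26.
Step 5: Check 26 ≤ 109.7600? Yes ✓.

K = 14/5, Plünnecke-Ruzsa bound K³|A| ≈ 109.7600, |3A| = 26, inequality holds.


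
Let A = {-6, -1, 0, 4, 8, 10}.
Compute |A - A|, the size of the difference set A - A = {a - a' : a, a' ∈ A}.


A - A = {a - a' : a, a' ∈ A}; |A| = 6.
Bounds: 2|A|-1 ≤ |A - A| ≤ |A|² - |A| + 1, i.e. 11 ≤ |A - A| ≤ 31.
Note: 0 ∈ A - A always (from a - a). The set is symmetric: if d ∈ A - A then -d ∈ A - A.
Enumerate nonzero differences d = a - a' with a > a' (then include -d):
Positive differences: {1, 2, 4, 5, 6, 8, 9, 10, 11, 14, 16}
Full difference set: {0} ∪ (positive diffs) ∪ (negative diffs).
|A - A| = 1 + 2·11 = 23 (matches direct enumeration: 23).

|A - A| = 23


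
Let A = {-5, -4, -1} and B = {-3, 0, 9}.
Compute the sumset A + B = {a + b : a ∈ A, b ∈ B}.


A + B = {a + b : a ∈ A, b ∈ B}.
Enumerate all |A|·|B| = 3·3 = 9 pairs (a, b) and collect distinct sums.
a = -5: -5+-3=-8, -5+0=-5, -5+9=4
a = -4: -4+-3=-7, -4+0=-4, -4+9=5
a = -1: -1+-3=-4, -1+0=-1, -1+9=8
Collecting distinct sums: A + B = {-8, -7, -5, -4, -1, 4, 5, 8}
|A + B| = 8

A + B = {-8, -7, -5, -4, -1, 4, 5, 8}


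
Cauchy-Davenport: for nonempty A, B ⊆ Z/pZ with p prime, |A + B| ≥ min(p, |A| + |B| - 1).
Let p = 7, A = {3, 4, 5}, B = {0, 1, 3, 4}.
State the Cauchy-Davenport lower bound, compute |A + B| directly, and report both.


Cauchy-Davenport: |A + B| ≥ min(p, |A| + |B| - 1) for A, B nonempty in Z/pZ.
|A| = 3, |B| = 4, p = 7.
CD lower bound = min(7, 3 + 4 - 1) = min(7, 6) = 6.
Compute A + B mod 7 directly:
a = 3: 3+0=3, 3+1=4, 3+3=6, 3+4=0
a = 4: 4+0=4, 4+1=5, 4+3=0, 4+4=1
a = 5: 5+0=5, 5+1=6, 5+3=1, 5+4=2
A + B = {0, 1, 2, 3, 4, 5, 6}, so |A + B| = 7.
Verify: 7 ≥ 6? Yes ✓.

CD lower bound = 6, actual |A + B| = 7.


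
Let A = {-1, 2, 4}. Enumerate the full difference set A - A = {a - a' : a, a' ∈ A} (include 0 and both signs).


A - A = {a - a' : a, a' ∈ A}.
Compute a - a' for each ordered pair (a, a'):
a = -1: -1--1=0, -1-2=-3, -1-4=-5
a = 2: 2--1=3, 2-2=0, 2-4=-2
a = 4: 4--1=5, 4-2=2, 4-4=0
Collecting distinct values (and noting 0 appears from a-a):
A - A = {-5, -3, -2, 0, 2, 3, 5}
|A - A| = 7

A - A = {-5, -3, -2, 0, 2, 3, 5}


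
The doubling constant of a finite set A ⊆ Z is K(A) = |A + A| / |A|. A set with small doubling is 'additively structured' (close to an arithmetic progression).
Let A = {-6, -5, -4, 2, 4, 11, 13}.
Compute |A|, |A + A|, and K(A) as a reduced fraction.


|A| = 7.
Compute A + A by enumerating all 49 pairs.
A + A = {-12, -11, -10, -9, -8, -4, -3, -2, -1, 0, 4, 5, 6, 7, 8, 9, 13, 15, 17, 22, 24, 26}, so |A + A| = 22.
K = |A + A| / |A| = 22/7 (already in lowest terms) ≈ 3.1429.
Reference: AP of size 7 gives K = 13/7 ≈ 1.8571; a fully generic set of size 7 gives K ≈ 4.0000.

|A| = 7, |A + A| = 22, K = 22/7.


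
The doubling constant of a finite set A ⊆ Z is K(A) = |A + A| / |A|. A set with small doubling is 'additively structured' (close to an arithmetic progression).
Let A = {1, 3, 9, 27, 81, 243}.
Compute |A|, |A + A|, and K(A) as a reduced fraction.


|A| = 6.
Compute A + A by enumerating all 36 pairs.
A + A = {2, 4, 6, 10, 12, 18, 28, 30, 36, 54, 82, 84, 90, 108, 162, 244, 246, 252, 270, 324, 486}, so |A + A| = 21.
K = |A + A| / |A| = 21/6 = 7/2 ≈ 3.5000.
Reference: AP of size 6 gives K = 11/6 ≈ 1.8333; a fully generic set of size 6 gives K ≈ 3.5000.

|A| = 6, |A + A| = 21, K = 21/6 = 7/2.


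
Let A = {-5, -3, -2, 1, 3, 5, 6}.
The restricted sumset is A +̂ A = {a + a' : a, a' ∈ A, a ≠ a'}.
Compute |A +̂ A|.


Restricted sumset: A +̂ A = {a + a' : a ∈ A, a' ∈ A, a ≠ a'}.
Equivalently, take A + A and drop any sum 2a that is achievable ONLY as a + a for a ∈ A (i.e. sums representable only with equal summands).
Enumerate pairs (a, a') with a < a' (symmetric, so each unordered pair gives one sum; this covers all a ≠ a'):
  -5 + -3 = -8
  -5 + -2 = -7
  -5 + 1 = -4
  -5 + 3 = -2
  -5 + 5 = 0
  -5 + 6 = 1
  -3 + -2 = -5
  -3 + 1 = -2
  -3 + 3 = 0
  -3 + 5 = 2
  -3 + 6 = 3
  -2 + 1 = -1
  -2 + 3 = 1
  -2 + 5 = 3
  -2 + 6 = 4
  1 + 3 = 4
  1 + 5 = 6
  1 + 6 = 7
  3 + 5 = 8
  3 + 6 = 9
  5 + 6 = 11
Collected distinct sums: {-8, -7, -5, -4, -2, -1, 0, 1, 2, 3, 4, 6, 7, 8, 9, 11}
|A +̂ A| = 16
(Reference bound: |A +̂ A| ≥ 2|A| - 3 for |A| ≥ 2, with |A| = 7 giving ≥ 11.)

|A +̂ A| = 16


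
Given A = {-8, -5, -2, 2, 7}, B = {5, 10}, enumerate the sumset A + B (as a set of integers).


A + B = {a + b : a ∈ A, b ∈ B}.
Enumerate all |A|·|B| = 5·2 = 10 pairs (a, b) and collect distinct sums.
a = -8: -8+5=-3, -8+10=2
a = -5: -5+5=0, -5+10=5
a = -2: -2+5=3, -2+10=8
a = 2: 2+5=7, 2+10=12
a = 7: 7+5=12, 7+10=17
Collecting distinct sums: A + B = {-3, 0, 2, 3, 5, 7, 8, 12, 17}
|A + B| = 9

A + B = {-3, 0, 2, 3, 5, 7, 8, 12, 17}


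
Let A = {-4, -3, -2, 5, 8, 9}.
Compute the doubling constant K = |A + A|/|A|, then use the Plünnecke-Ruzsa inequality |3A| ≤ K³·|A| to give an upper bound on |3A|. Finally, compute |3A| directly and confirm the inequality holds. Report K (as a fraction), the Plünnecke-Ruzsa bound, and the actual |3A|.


|A| = 6.
Step 1: Compute A + A by enumerating all 36 pairs.
A + A = {-8, -7, -6, -5, -4, 1, 2, 3, 4, 5, 6, 7, 10, 13, 14, 16, 17, 18}, so |A + A| = 18.
Step 2: Doubling constant K = |A + A|/|A| = 18/6 = 18/6 ≈ 3.0000.
Step 3: Plünnecke-Ruzsa gives |3A| ≤ K³·|A| = (3.0000)³ · 6 ≈ 162.0000.
Step 4: Compute 3A = A + A + A directly by enumerating all triples (a,b,c) ∈ A³; |3A| = 36.
Step 5: Check 36 ≤ 162.0000? Yes ✓.

K = 18/6, Plünnecke-Ruzsa bound K³|A| ≈ 162.0000, |3A| = 36, inequality holds.


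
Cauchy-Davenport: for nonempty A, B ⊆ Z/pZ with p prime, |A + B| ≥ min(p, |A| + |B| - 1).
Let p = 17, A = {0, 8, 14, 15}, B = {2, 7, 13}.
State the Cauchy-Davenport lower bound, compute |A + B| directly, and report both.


Cauchy-Davenport: |A + B| ≥ min(p, |A| + |B| - 1) for A, B nonempty in Z/pZ.
|A| = 4, |B| = 3, p = 17.
CD lower bound = min(17, 4 + 3 - 1) = min(17, 6) = 6.
Compute A + B mod 17 directly:
a = 0: 0+2=2, 0+7=7, 0+13=13
a = 8: 8+2=10, 8+7=15, 8+13=4
a = 14: 14+2=16, 14+7=4, 14+13=10
a = 15: 15+2=0, 15+7=5, 15+13=11
A + B = {0, 2, 4, 5, 7, 10, 11, 13, 15, 16}, so |A + B| = 10.
Verify: 10 ≥ 6? Yes ✓.

CD lower bound = 6, actual |A + B| = 10.


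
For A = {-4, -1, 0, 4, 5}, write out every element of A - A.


A - A = {a - a' : a, a' ∈ A}.
Compute a - a' for each ordered pair (a, a'):
a = -4: -4--4=0, -4--1=-3, -4-0=-4, -4-4=-8, -4-5=-9
a = -1: -1--4=3, -1--1=0, -1-0=-1, -1-4=-5, -1-5=-6
a = 0: 0--4=4, 0--1=1, 0-0=0, 0-4=-4, 0-5=-5
a = 4: 4--4=8, 4--1=5, 4-0=4, 4-4=0, 4-5=-1
a = 5: 5--4=9, 5--1=6, 5-0=5, 5-4=1, 5-5=0
Collecting distinct values (and noting 0 appears from a-a):
A - A = {-9, -8, -6, -5, -4, -3, -1, 0, 1, 3, 4, 5, 6, 8, 9}
|A - A| = 15

A - A = {-9, -8, -6, -5, -4, -3, -1, 0, 1, 3, 4, 5, 6, 8, 9}


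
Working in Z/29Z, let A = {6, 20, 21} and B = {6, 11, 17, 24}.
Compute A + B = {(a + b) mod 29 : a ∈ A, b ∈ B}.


Work in Z/29Z: reduce every sum a + b modulo 29.
Enumerate all 12 pairs:
a = 6: 6+6=12, 6+11=17, 6+17=23, 6+24=1
a = 20: 20+6=26, 20+11=2, 20+17=8, 20+24=15
a = 21: 21+6=27, 21+11=3, 21+17=9, 21+24=16
Distinct residues collected: {1, 2, 3, 8, 9, 12, 15, 16, 17, 23, 26, 27}
|A + B| = 12 (out of 29 total residues).

A + B = {1, 2, 3, 8, 9, 12, 15, 16, 17, 23, 26, 27}


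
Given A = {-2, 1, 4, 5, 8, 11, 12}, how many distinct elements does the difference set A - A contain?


A - A = {a - a' : a, a' ∈ A}; |A| = 7.
Bounds: 2|A|-1 ≤ |A - A| ≤ |A|² - |A| + 1, i.e. 13 ≤ |A - A| ≤ 43.
Note: 0 ∈ A - A always (from a - a). The set is symmetric: if d ∈ A - A then -d ∈ A - A.
Enumerate nonzero differences d = a - a' with a > a' (then include -d):
Positive differences: {1, 3, 4, 6, 7, 8, 10, 11, 13, 14}
Full difference set: {0} ∪ (positive diffs) ∪ (negative diffs).
|A - A| = 1 + 2·10 = 21 (matches direct enumeration: 21).

|A - A| = 21


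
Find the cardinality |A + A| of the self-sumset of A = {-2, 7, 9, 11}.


A + A = {a + a' : a, a' ∈ A}; |A| = 4.
General bounds: 2|A| - 1 ≤ |A + A| ≤ |A|(|A|+1)/2, i.e. 7 ≤ |A + A| ≤ 10.
Lower bound 2|A|-1 is attained iff A is an arithmetic progression.
Enumerate sums a + a' for a ≤ a' (symmetric, so this suffices):
a = -2: -2+-2=-4, -2+7=5, -2+9=7, -2+11=9
a = 7: 7+7=14, 7+9=16, 7+11=18
a = 9: 9+9=18, 9+11=20
a = 11: 11+11=22
Distinct sums: {-4, 5, 7, 9, 14, 16, 18, 20, 22}
|A + A| = 9

|A + A| = 9


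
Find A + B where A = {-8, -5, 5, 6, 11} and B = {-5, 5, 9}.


A + B = {a + b : a ∈ A, b ∈ B}.
Enumerate all |A|·|B| = 5·3 = 15 pairs (a, b) and collect distinct sums.
a = -8: -8+-5=-13, -8+5=-3, -8+9=1
a = -5: -5+-5=-10, -5+5=0, -5+9=4
a = 5: 5+-5=0, 5+5=10, 5+9=14
a = 6: 6+-5=1, 6+5=11, 6+9=15
a = 11: 11+-5=6, 11+5=16, 11+9=20
Collecting distinct sums: A + B = {-13, -10, -3, 0, 1, 4, 6, 10, 11, 14, 15, 16, 20}
|A + B| = 13

A + B = {-13, -10, -3, 0, 1, 4, 6, 10, 11, 14, 15, 16, 20}


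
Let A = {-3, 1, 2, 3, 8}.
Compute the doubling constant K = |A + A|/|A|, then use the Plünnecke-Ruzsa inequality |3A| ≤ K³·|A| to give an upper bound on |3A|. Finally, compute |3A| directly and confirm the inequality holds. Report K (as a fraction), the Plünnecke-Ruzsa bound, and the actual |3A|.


|A| = 5.
Step 1: Compute A + A by enumerating all 25 pairs.
A + A = {-6, -2, -1, 0, 2, 3, 4, 5, 6, 9, 10, 11, 16}, so |A + A| = 13.
Step 2: Doubling constant K = |A + A|/|A| = 13/5 = 13/5 ≈ 2.6000.
Step 3: Plünnecke-Ruzsa gives |3A| ≤ K³·|A| = (2.6000)³ · 5 ≈ 87.8800.
Step 4: Compute 3A = A + A + A directly by enumerating all triples (a,b,c) ∈ A³; |3A| = 24.
Step 5: Check 24 ≤ 87.8800? Yes ✓.

K = 13/5, Plünnecke-Ruzsa bound K³|A| ≈ 87.8800, |3A| = 24, inequality holds.


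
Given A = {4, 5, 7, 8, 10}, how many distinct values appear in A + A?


A + A = {a + a' : a, a' ∈ A}; |A| = 5.
General bounds: 2|A| - 1 ≤ |A + A| ≤ |A|(|A|+1)/2, i.e. 9 ≤ |A + A| ≤ 15.
Lower bound 2|A|-1 is attained iff A is an arithmetic progression.
Enumerate sums a + a' for a ≤ a' (symmetric, so this suffices):
a = 4: 4+4=8, 4+5=9, 4+7=11, 4+8=12, 4+10=14
a = 5: 5+5=10, 5+7=12, 5+8=13, 5+10=15
a = 7: 7+7=14, 7+8=15, 7+10=17
a = 8: 8+8=16, 8+10=18
a = 10: 10+10=20
Distinct sums: {8, 9, 10, 11, 12, 13, 14, 15, 16, 17, 18, 20}
|A + A| = 12

|A + A| = 12


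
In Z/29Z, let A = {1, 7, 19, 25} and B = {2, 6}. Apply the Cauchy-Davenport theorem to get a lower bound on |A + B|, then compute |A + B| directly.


Cauchy-Davenport: |A + B| ≥ min(p, |A| + |B| - 1) for A, B nonempty in Z/pZ.
|A| = 4, |B| = 2, p = 29.
CD lower bound = min(29, 4 + 2 - 1) = min(29, 5) = 5.
Compute A + B mod 29 directly:
a = 1: 1+2=3, 1+6=7
a = 7: 7+2=9, 7+6=13
a = 19: 19+2=21, 19+6=25
a = 25: 25+2=27, 25+6=2
A + B = {2, 3, 7, 9, 13, 21, 25, 27}, so |A + B| = 8.
Verify: 8 ≥ 5? Yes ✓.

CD lower bound = 5, actual |A + B| = 8.


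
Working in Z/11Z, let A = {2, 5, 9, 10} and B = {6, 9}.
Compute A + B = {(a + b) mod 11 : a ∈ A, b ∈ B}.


Work in Z/11Z: reduce every sum a + b modulo 11.
Enumerate all 8 pairs:
a = 2: 2+6=8, 2+9=0
a = 5: 5+6=0, 5+9=3
a = 9: 9+6=4, 9+9=7
a = 10: 10+6=5, 10+9=8
Distinct residues collected: {0, 3, 4, 5, 7, 8}
|A + B| = 6 (out of 11 total residues).

A + B = {0, 3, 4, 5, 7, 8}


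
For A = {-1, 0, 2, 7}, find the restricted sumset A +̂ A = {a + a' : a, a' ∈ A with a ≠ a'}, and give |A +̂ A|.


Restricted sumset: A +̂ A = {a + a' : a ∈ A, a' ∈ A, a ≠ a'}.
Equivalently, take A + A and drop any sum 2a that is achievable ONLY as a + a for a ∈ A (i.e. sums representable only with equal summands).
Enumerate pairs (a, a') with a < a' (symmetric, so each unordered pair gives one sum; this covers all a ≠ a'):
  -1 + 0 = -1
  -1 + 2 = 1
  -1 + 7 = 6
  0 + 2 = 2
  0 + 7 = 7
  2 + 7 = 9
Collected distinct sums: {-1, 1, 2, 6, 7, 9}
|A +̂ A| = 6
(Reference bound: |A +̂ A| ≥ 2|A| - 3 for |A| ≥ 2, with |A| = 4 giving ≥ 5.)

|A +̂ A| = 6


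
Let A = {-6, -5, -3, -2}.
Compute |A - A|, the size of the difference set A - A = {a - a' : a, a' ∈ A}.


A - A = {a - a' : a, a' ∈ A}; |A| = 4.
Bounds: 2|A|-1 ≤ |A - A| ≤ |A|² - |A| + 1, i.e. 7 ≤ |A - A| ≤ 13.
Note: 0 ∈ A - A always (from a - a). The set is symmetric: if d ∈ A - A then -d ∈ A - A.
Enumerate nonzero differences d = a - a' with a > a' (then include -d):
Positive differences: {1, 2, 3, 4}
Full difference set: {0} ∪ (positive diffs) ∪ (negative diffs).
|A - A| = 1 + 2·4 = 9 (matches direct enumeration: 9).

|A - A| = 9


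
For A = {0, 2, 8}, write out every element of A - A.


A - A = {a - a' : a, a' ∈ A}.
Compute a - a' for each ordered pair (a, a'):
a = 0: 0-0=0, 0-2=-2, 0-8=-8
a = 2: 2-0=2, 2-2=0, 2-8=-6
a = 8: 8-0=8, 8-2=6, 8-8=0
Collecting distinct values (and noting 0 appears from a-a):
A - A = {-8, -6, -2, 0, 2, 6, 8}
|A - A| = 7

A - A = {-8, -6, -2, 0, 2, 6, 8}


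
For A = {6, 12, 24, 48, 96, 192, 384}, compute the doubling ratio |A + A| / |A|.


|A| = 7.
Compute A + A by enumerating all 49 pairs.
A + A = {12, 18, 24, 30, 36, 48, 54, 60, 72, 96, 102, 108, 120, 144, 192, 198, 204, 216, 240, 288, 384, 390, 396, 408, 432, 480, 576, 768}, so |A + A| = 28.
K = |A + A| / |A| = 28/7 = 4/1 ≈ 4.0000.
Reference: AP of size 7 gives K = 13/7 ≈ 1.8571; a fully generic set of size 7 gives K ≈ 4.0000.

|A| = 7, |A + A| = 28, K = 28/7 = 4/1.


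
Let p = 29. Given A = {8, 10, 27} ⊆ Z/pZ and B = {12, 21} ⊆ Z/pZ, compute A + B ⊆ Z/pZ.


Work in Z/29Z: reduce every sum a + b modulo 29.
Enumerate all 6 pairs:
a = 8: 8+12=20, 8+21=0
a = 10: 10+12=22, 10+21=2
a = 27: 27+12=10, 27+21=19
Distinct residues collected: {0, 2, 10, 19, 20, 22}
|A + B| = 6 (out of 29 total residues).

A + B = {0, 2, 10, 19, 20, 22}


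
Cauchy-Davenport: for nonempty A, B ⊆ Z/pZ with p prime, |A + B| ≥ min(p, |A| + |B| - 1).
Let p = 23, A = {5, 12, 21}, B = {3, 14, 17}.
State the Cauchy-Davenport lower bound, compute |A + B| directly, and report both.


Cauchy-Davenport: |A + B| ≥ min(p, |A| + |B| - 1) for A, B nonempty in Z/pZ.
|A| = 3, |B| = 3, p = 23.
CD lower bound = min(23, 3 + 3 - 1) = min(23, 5) = 5.
Compute A + B mod 23 directly:
a = 5: 5+3=8, 5+14=19, 5+17=22
a = 12: 12+3=15, 12+14=3, 12+17=6
a = 21: 21+3=1, 21+14=12, 21+17=15
A + B = {1, 3, 6, 8, 12, 15, 19, 22}, so |A + B| = 8.
Verify: 8 ≥ 5? Yes ✓.

CD lower bound = 5, actual |A + B| = 8.


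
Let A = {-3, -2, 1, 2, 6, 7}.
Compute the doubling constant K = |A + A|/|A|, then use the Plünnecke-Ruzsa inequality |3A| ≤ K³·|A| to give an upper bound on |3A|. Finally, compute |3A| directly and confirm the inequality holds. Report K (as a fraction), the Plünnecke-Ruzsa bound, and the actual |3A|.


|A| = 6.
Step 1: Compute A + A by enumerating all 36 pairs.
A + A = {-6, -5, -4, -2, -1, 0, 2, 3, 4, 5, 7, 8, 9, 12, 13, 14}, so |A + A| = 16.
Step 2: Doubling constant K = |A + A|/|A| = 16/6 = 16/6 ≈ 2.6667.
Step 3: Plünnecke-Ruzsa gives |3A| ≤ K³·|A| = (2.6667)³ · 6 ≈ 113.7778.
Step 4: Compute 3A = A + A + A directly by enumerating all triples (a,b,c) ∈ A³; |3A| = 30.
Step 5: Check 30 ≤ 113.7778? Yes ✓.

K = 16/6, Plünnecke-Ruzsa bound K³|A| ≈ 113.7778, |3A| = 30, inequality holds.


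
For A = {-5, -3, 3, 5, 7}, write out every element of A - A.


A - A = {a - a' : a, a' ∈ A}.
Compute a - a' for each ordered pair (a, a'):
a = -5: -5--5=0, -5--3=-2, -5-3=-8, -5-5=-10, -5-7=-12
a = -3: -3--5=2, -3--3=0, -3-3=-6, -3-5=-8, -3-7=-10
a = 3: 3--5=8, 3--3=6, 3-3=0, 3-5=-2, 3-7=-4
a = 5: 5--5=10, 5--3=8, 5-3=2, 5-5=0, 5-7=-2
a = 7: 7--5=12, 7--3=10, 7-3=4, 7-5=2, 7-7=0
Collecting distinct values (and noting 0 appears from a-a):
A - A = {-12, -10, -8, -6, -4, -2, 0, 2, 4, 6, 8, 10, 12}
|A - A| = 13

A - A = {-12, -10, -8, -6, -4, -2, 0, 2, 4, 6, 8, 10, 12}


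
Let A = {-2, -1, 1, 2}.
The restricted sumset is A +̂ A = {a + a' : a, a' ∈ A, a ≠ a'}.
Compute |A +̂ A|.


Restricted sumset: A +̂ A = {a + a' : a ∈ A, a' ∈ A, a ≠ a'}.
Equivalently, take A + A and drop any sum 2a that is achievable ONLY as a + a for a ∈ A (i.e. sums representable only with equal summands).
Enumerate pairs (a, a') with a < a' (symmetric, so each unordered pair gives one sum; this covers all a ≠ a'):
  -2 + -1 = -3
  -2 + 1 = -1
  -2 + 2 = 0
  -1 + 1 = 0
  -1 + 2 = 1
  1 + 2 = 3
Collected distinct sums: {-3, -1, 0, 1, 3}
|A +̂ A| = 5
(Reference bound: |A +̂ A| ≥ 2|A| - 3 for |A| ≥ 2, with |A| = 4 giving ≥ 5.)

|A +̂ A| = 5
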